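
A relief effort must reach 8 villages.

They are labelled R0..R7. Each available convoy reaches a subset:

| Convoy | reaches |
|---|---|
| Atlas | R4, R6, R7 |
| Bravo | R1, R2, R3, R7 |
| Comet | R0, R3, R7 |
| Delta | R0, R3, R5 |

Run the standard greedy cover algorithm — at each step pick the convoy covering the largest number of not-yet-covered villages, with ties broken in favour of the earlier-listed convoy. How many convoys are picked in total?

Greedy: pick Bravo (covers 4 new) → pick Atlas (covers 2 new) → pick Delta (covers 2 new). Total picks: 3.

3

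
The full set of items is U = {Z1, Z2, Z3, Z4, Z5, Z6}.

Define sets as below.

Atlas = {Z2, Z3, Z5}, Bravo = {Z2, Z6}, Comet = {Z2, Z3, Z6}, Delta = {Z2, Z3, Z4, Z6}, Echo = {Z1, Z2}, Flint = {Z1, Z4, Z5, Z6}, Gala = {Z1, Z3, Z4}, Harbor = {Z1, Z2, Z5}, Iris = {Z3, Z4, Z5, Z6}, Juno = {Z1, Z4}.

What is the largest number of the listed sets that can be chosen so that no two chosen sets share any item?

Atlas, Juno are pairwise disjoint (Atlas={Z2,Z3,Z5}; Juno={Z1,Z4}).
Every remaining set overlaps one of these, and no 3 of the listed sets are pairwise disjoint, so 2 is the maximum.

2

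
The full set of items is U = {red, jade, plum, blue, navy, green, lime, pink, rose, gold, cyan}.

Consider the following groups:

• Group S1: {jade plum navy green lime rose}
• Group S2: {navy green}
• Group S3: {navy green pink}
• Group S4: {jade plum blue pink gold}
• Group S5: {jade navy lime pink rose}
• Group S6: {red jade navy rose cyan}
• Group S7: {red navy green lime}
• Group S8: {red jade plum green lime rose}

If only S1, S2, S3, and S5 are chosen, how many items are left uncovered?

Union of S1, S2, S3, S5 = {jade, plum, navy, green, lime, pink, rose}.
Not covered: red, blue, gold, cyan — 4 items.

4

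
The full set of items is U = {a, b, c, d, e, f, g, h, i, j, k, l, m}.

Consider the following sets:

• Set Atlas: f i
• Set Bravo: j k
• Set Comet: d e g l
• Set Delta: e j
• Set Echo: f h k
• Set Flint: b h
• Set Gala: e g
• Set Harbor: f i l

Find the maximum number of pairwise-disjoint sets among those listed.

Bravo, Flint, Gala, Harbor are pairwise disjoint (Bravo={j,k}; Flint={b,h}; Gala={e,g}; Harbor={f,i,l}).
Every remaining set overlaps one of these, and no 5 of the listed sets are pairwise disjoint, so 4 is the maximum.

4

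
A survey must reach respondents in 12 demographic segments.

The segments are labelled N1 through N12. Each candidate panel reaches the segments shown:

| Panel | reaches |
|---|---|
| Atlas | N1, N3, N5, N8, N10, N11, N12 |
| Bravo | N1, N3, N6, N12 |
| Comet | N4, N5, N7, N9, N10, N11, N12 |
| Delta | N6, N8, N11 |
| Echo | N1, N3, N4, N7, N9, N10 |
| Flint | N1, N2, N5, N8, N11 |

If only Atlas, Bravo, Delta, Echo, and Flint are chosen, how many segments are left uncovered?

0

Union of Atlas, Bravo, Delta, Echo, Flint = {N1, N2, N3, N4, N5, N6, N7, N8, N9, N10, N11, N12} — that's every segment, so 0 are uncovered.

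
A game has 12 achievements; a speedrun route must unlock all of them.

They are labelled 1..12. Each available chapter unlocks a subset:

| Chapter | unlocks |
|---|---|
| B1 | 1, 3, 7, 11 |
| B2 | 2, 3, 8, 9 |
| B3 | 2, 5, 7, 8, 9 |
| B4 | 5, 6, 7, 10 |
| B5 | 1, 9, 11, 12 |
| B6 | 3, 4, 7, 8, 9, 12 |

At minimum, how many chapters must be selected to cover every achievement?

B1 and B2 and B4 and B6 together: B1 ∪ B2 ∪ B4 ∪ B6 = {1, 2, 3, 4, 5, 6, 7, 8, 9, 10, 11, 12} — every achievement is covered.
No 3 of the 6 chapters cover everything (all 20 combinations miss at least one achievement), so 4 is optimal.

4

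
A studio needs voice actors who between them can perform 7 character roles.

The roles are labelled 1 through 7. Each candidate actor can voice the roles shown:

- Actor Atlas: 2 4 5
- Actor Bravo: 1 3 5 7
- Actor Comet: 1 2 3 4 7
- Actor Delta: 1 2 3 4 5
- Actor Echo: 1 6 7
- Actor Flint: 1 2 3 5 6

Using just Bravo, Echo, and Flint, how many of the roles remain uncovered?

1

Union of Bravo, Echo, Flint = {1, 2, 3, 5, 6, 7}.
Not covered: 4 — 1 role.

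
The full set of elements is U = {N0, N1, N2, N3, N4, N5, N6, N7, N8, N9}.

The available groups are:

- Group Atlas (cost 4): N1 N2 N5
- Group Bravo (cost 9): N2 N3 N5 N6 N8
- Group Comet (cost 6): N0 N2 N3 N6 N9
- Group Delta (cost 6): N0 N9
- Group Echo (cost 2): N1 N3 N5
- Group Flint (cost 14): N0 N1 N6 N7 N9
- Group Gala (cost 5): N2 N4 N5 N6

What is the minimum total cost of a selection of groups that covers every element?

28

Bravo, Flint, Gala together cover every element (Bravo ∪ Flint ∪ Gala = {N0, N1, N2, N3, N4, N5, N6, N7, N8, N9}); total cost 9 + 14 + 5 = 28.
The greedy pick Echo, Comet, Gala, Bravo, Flint costs 36; no covering selection beats 28.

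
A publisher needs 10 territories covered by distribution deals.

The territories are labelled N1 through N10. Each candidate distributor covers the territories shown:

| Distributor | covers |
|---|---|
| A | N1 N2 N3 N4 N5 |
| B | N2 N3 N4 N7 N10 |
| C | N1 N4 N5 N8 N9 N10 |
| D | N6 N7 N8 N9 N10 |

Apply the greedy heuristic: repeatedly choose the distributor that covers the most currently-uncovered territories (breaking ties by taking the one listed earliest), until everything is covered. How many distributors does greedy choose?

Greedy: pick C (covers 6 new) → pick B (covers 3 new) → pick D (covers 1 new). Total picks: 3.
(The true minimum cover uses only 2 distributors, so greedy is not optimal here.)

3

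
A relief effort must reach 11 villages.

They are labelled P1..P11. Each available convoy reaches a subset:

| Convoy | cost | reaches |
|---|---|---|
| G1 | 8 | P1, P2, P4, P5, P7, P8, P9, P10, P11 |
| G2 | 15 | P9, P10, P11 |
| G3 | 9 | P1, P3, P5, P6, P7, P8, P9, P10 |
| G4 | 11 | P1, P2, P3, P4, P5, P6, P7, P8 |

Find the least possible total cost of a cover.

G1, G3 together cover every village (G1 ∪ G3 = {P1, P2, P3, P4, P5, P6, P7, P8, P9, P10, P11}); total cost 8 + 9 = 17.
No covering selection has total cost below 17.

17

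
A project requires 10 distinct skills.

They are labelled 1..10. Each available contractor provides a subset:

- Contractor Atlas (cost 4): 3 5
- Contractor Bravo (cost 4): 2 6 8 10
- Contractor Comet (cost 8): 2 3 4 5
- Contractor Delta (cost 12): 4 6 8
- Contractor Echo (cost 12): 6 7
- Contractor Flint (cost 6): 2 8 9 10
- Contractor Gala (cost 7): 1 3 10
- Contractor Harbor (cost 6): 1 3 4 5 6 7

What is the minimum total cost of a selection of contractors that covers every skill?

Flint, Harbor together cover every skill (Flint ∪ Harbor = {1, 2, 3, 4, 5, 6, 7, 8, 9, 10}); total cost 6 + 6 = 12.
The greedy pick Bravo, Harbor, Flint costs 16; no covering selection beats 12.

12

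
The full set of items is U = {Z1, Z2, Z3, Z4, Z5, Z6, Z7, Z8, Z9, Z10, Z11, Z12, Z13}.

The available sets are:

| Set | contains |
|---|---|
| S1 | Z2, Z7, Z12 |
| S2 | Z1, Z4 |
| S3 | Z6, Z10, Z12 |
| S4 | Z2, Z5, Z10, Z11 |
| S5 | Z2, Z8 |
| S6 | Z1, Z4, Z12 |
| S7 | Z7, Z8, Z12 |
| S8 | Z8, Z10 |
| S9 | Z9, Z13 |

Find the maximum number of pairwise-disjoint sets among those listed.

S2, S3, S5, S9 are pairwise disjoint (S2={Z1,Z4}; S3={Z6,Z10,Z12}; S5={Z2,Z8}; S9={Z9,Z13}).
Every remaining set overlaps one of these, and no 5 of the listed sets are pairwise disjoint, so 4 is the maximum.

4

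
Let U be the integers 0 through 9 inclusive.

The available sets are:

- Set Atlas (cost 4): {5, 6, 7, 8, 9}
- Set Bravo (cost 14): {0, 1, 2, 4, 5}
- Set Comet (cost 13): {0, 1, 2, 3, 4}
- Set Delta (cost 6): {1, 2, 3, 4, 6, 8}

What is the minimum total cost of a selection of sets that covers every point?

17

Atlas, Comet together cover every point (Atlas ∪ Comet = {0, 1, 2, 3, 4, 5, 6, 7, 8, 9}); total cost 4 + 13 = 17.
The greedy pick Atlas, Delta, Comet costs 23; no covering selection beats 17.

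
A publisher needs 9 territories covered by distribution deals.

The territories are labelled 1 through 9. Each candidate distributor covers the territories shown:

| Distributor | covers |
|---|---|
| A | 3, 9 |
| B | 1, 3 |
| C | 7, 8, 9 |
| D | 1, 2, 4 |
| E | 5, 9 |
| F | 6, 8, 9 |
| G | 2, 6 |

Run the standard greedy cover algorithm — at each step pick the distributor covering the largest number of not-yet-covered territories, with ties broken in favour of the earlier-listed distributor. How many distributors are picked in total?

5

Greedy: pick C (covers 3 new) → pick D (covers 3 new) → pick A (covers 1 new) → pick E (covers 1 new) → pick F (covers 1 new). Total picks: 5.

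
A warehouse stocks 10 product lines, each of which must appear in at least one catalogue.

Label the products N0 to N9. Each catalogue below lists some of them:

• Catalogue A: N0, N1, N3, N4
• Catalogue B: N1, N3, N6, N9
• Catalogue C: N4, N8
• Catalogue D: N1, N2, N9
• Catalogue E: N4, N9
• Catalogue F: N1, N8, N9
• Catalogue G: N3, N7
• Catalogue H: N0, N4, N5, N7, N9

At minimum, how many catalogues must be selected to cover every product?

Take {B, D, F, H}. Their union is {N0, N1, N2, N3, N4, N5, N6, N7, N8, N9}, which is all 10 products.
No 3 of the 8 catalogues cover everything (all 56 combinations miss at least one product), so 4 is optimal.

4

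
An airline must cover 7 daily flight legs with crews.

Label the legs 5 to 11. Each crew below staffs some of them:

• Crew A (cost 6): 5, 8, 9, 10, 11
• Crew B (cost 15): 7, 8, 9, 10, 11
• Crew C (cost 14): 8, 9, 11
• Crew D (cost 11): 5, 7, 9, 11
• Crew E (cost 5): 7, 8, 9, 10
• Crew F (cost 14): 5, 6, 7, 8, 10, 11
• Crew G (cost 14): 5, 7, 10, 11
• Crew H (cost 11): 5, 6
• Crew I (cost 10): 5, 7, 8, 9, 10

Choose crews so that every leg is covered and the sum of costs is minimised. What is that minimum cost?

19

E, F together cover every leg (E ∪ F = {5, 6, 7, 8, 9, 10, 11}); total cost 5 + 14 = 19.
The greedy pick A, E, H costs 22; no covering selection beats 19.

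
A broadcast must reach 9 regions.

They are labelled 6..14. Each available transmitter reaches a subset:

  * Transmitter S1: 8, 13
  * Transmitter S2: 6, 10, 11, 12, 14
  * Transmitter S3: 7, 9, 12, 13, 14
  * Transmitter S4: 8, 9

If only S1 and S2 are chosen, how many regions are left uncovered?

2

Union of S1, S2 = {6, 8, 10, 11, 12, 13, 14}.
Not covered: 7, 9 — 2 regions.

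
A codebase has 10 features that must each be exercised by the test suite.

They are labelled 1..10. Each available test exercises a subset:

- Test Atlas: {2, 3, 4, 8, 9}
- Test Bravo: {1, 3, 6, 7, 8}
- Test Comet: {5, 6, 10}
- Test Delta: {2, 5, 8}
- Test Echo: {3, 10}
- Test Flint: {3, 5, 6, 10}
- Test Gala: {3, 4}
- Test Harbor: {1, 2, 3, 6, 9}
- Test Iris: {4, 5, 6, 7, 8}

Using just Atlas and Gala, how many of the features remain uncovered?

Union of Atlas, Gala = {2, 3, 4, 8, 9}.
Not covered: 1, 5, 6, 7, 10 — 5 features.

5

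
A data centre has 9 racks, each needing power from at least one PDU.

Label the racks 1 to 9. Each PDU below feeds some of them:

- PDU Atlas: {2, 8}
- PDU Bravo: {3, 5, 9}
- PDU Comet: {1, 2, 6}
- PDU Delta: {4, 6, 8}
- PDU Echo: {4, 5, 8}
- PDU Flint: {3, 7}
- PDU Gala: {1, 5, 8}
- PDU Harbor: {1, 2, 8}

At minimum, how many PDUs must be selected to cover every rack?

Bravo and Comet and Delta and Flint together: Bravo ∪ Comet ∪ Delta ∪ Flint = {1, 2, 3, 4, 5, 6, 7, 8, 9} — every rack is covered.
Only Flint contains 7, so Flint is forced; the remaining 7 racks need at least 3 more PDUs (each remaining PDU adds at most 3) — so at least 4 PDUs are needed, and 4 is optimal.

4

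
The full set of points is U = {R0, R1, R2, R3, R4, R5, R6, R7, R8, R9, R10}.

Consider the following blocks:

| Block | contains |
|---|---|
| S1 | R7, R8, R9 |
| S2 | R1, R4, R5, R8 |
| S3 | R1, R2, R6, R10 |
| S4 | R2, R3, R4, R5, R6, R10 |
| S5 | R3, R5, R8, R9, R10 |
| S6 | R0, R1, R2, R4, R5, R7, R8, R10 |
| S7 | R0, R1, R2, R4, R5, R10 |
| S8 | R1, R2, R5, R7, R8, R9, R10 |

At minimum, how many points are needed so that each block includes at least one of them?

H = {R2, R8} meets every block (each contains at least one member of H), and |H| = 2.
The blocks S1, S4 are pairwise disjoint, so any hitting set needs a separate point for each — at least 2. Hence 2 is optimal.

2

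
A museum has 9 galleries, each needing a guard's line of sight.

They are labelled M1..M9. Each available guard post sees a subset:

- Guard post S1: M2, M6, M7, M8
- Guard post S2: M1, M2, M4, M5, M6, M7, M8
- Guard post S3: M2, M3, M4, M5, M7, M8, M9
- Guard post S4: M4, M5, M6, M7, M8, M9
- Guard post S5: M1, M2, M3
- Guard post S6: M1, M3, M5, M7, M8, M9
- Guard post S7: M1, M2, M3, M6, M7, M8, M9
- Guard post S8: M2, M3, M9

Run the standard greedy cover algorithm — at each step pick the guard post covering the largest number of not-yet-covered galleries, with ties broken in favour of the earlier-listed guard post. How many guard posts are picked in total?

2

Greedy: pick S2 (covers 7 new) → pick S3 (covers 2 new). Total picks: 2.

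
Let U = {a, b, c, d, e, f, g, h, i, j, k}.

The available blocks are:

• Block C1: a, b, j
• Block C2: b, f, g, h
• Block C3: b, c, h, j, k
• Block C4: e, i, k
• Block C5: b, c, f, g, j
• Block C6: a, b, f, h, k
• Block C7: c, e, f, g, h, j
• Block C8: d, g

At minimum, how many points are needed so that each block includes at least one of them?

T = {b, e, g} meets every block (each contains at least one member of T), and |T| = 3.
The blocks C1, C4, C8 are pairwise disjoint, so any hitting set needs a separate point for each — at least 3. Hence 3 is optimal.

3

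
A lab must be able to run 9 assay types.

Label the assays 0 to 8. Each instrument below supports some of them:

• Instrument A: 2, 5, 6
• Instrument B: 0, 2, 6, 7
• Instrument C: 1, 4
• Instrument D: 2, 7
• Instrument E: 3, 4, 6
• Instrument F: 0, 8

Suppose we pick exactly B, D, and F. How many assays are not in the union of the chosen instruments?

4

Union of B, D, F = {0, 2, 6, 7, 8}.
Not covered: 1, 3, 4, 5 — 4 assays.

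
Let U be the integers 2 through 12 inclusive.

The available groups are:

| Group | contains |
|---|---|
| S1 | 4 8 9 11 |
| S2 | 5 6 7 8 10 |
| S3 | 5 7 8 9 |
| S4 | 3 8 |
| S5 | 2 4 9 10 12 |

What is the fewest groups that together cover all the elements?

S1, S2, S4, and S5 cover everything between them: the union {2, 3, 4, 5, 6, 7, 8, 9, 10, 11, 12} is all of U.
No 3 of the 5 groups cover everything (all 10 combinations miss at least one element), so 4 is optimal.

4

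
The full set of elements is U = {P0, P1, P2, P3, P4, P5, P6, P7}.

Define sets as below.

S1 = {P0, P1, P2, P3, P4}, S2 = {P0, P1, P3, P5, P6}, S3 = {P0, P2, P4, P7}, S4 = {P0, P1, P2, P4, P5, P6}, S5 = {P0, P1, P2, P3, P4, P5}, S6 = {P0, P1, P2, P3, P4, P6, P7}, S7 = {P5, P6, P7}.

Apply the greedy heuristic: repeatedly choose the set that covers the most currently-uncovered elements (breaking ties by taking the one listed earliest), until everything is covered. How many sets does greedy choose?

2

Greedy: pick S6 (covers 7 new) → pick S2 (covers 1 new). Total picks: 2.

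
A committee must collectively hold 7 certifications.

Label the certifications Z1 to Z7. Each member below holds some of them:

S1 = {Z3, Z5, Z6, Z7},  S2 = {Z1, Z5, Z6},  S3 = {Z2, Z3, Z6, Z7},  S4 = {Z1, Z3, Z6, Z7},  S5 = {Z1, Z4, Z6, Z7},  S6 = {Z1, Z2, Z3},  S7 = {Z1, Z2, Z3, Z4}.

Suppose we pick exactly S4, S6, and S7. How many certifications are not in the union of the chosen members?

1

Union of S4, S6, S7 = {Z1, Z2, Z3, Z4, Z6, Z7}.
Not covered: Z5 — 1 certification.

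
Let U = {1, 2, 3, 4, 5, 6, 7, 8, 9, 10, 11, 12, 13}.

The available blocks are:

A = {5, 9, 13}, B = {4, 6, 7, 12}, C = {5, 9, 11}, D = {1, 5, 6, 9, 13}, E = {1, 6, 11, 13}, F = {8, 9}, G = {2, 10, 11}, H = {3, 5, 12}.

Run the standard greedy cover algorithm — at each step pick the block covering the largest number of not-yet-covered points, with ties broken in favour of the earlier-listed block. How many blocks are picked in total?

Greedy: pick D (covers 5 new) → pick B (covers 3 new) → pick G (covers 3 new) → pick F (covers 1 new) → pick H (covers 1 new). Total picks: 5.

5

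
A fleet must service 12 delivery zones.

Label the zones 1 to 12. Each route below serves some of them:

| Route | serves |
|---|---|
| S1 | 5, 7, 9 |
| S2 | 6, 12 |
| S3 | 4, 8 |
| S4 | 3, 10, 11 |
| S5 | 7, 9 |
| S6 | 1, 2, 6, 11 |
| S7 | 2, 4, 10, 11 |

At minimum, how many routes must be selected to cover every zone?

Take {S1, S2, S3, S4, S6}. Their union is {1, 2, 3, 4, 5, 6, 7, 8, 9, 10, 11, 12}, which is all 12 zones.
No 4 of the 7 routes cover everything (all 35 combinations miss at least one zone), so 5 is optimal.

5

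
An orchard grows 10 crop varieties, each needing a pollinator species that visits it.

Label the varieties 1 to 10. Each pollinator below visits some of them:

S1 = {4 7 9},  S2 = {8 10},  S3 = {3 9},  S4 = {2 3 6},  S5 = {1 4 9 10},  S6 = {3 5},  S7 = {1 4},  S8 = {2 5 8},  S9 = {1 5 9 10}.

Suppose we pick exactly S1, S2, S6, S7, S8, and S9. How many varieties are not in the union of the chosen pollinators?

Union of S1, S2, S6, S7, S8, S9 = {1, 2, 3, 4, 5, 7, 8, 9, 10}.
Not covered: 6 — 1 variety.

1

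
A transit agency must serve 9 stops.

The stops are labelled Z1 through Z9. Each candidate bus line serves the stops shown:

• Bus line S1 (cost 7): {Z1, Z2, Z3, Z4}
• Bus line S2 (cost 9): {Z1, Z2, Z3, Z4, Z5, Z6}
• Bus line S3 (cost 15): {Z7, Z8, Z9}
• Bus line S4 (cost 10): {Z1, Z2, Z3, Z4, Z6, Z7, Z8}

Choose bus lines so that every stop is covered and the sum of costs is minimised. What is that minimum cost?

S2, S3 together cover every stop (S2 ∪ S3 = {Z1, Z2, Z3, Z4, Z5, Z6, Z7, Z8, Z9}); total cost 9 + 15 = 24.
The greedy pick S4, S2, S3 costs 34; no covering selection beats 24.

24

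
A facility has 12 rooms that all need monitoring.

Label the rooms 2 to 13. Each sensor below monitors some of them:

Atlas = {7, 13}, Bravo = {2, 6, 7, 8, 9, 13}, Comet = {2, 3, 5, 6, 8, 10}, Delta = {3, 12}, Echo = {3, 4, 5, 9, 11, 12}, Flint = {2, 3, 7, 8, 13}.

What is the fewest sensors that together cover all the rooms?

3

Take {Atlas, Comet, Echo}. Their union is {2, 3, 4, 5, 6, 7, 8, 9, 10, 11, 12, 13}, which is all 12 rooms.
Only Echo contains 4, so Echo is forced; the remaining 6 rooms need at least 2 more sensors (each remaining sensor adds at most 5) — so at least 3 sensors are needed, and 3 is optimal.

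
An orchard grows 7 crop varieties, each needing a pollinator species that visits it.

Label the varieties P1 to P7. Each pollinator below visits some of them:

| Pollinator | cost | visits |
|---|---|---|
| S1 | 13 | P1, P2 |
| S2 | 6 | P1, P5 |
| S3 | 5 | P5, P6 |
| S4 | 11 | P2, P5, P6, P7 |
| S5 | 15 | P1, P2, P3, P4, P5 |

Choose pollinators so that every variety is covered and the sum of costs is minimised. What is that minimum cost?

S4, S5 together cover every variety (S4 ∪ S5 = {P1, P2, P3, P4, P5, P6, P7}); total cost 11 + 15 = 26.
The greedy pick S3, S5, S4 costs 31; no covering selection beats 26.

26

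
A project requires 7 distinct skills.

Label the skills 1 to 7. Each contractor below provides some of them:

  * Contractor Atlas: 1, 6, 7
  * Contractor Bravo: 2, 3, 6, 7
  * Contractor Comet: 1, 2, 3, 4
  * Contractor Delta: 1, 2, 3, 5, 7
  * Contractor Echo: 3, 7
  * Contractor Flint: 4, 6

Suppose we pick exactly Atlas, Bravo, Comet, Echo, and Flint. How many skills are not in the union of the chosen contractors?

Union of Atlas, Bravo, Comet, Echo, Flint = {1, 2, 3, 4, 6, 7}.
Not covered: 5 — 1 skill.

1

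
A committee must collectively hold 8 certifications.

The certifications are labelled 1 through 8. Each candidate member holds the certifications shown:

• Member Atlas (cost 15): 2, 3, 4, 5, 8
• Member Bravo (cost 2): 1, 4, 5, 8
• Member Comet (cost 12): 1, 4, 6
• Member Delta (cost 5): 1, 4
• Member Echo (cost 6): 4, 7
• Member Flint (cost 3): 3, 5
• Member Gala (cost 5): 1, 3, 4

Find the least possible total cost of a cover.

33

Atlas, Comet, Echo together cover every certification (Atlas ∪ Comet ∪ Echo = {1, 2, 3, 4, 5, 6, 7, 8}); total cost 15 + 12 + 6 = 33.
The greedy pick Bravo, Flint, Echo, Comet, Atlas costs 38; no covering selection beats 33.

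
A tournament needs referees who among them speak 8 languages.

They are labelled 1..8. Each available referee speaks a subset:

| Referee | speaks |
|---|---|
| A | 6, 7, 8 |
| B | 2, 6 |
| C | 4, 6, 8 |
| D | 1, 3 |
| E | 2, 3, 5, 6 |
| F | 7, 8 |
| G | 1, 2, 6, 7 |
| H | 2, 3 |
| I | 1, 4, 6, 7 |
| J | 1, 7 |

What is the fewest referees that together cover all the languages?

3

Take {A, E, I}. Their union is {1, 2, 3, 4, 5, 6, 7, 8}, which is all 8 languages.
Only E contains 5, so E is forced; the remaining 4 languages need at least 2 more referees (each remaining referee adds at most 3) — so at least 3 referees are needed, and 3 is optimal.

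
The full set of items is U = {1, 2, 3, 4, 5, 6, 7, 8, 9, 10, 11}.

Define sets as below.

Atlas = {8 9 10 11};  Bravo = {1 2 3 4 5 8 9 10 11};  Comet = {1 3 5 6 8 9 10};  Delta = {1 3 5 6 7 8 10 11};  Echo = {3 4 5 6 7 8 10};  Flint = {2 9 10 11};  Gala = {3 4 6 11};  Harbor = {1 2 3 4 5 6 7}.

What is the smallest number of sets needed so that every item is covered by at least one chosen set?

Bravo and Delta cover everything between them: the union {1, 2, 3, 4, 5, 6, 7, 8, 9, 10, 11} is all of U.
No single set has all 11 items (the largest, Bravo, has 9), so 2 is optimal.

2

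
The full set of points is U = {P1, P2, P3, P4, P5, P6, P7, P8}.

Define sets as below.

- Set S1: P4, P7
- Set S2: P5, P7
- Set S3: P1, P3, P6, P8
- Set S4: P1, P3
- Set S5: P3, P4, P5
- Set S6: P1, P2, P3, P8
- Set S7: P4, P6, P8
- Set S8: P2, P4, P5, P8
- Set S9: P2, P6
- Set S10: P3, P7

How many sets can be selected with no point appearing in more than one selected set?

S1, S4, S9 are pairwise disjoint (S1={P4,P7}; S4={P1,P3}; S9={P2,P6}).
Every remaining set overlaps one of these, and no 4 of the listed sets are pairwise disjoint, so 3 is the maximum.

3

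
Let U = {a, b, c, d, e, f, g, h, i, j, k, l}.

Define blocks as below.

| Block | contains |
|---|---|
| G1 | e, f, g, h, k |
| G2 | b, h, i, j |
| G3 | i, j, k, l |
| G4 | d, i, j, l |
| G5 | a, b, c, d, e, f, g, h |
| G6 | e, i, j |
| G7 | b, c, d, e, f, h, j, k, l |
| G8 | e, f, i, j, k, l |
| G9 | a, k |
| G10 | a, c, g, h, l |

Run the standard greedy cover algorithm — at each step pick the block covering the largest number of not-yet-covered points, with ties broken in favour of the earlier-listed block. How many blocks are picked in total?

Greedy: pick G7 (covers 9 new) → pick G5 (covers 2 new) → pick G2 (covers 1 new). Total picks: 3.
(The true minimum cover uses only 2 blocks, so greedy is not optimal here.)

3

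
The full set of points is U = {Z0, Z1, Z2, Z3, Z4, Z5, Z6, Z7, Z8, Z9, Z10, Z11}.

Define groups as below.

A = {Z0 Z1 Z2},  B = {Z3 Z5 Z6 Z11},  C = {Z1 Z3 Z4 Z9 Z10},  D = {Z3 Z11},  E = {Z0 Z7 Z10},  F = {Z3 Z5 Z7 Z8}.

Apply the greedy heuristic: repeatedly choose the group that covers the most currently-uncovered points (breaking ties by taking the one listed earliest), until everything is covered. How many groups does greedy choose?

4

Greedy: pick C (covers 5 new) → pick B (covers 3 new) → pick A (covers 2 new) → pick F (covers 2 new). Total picks: 4.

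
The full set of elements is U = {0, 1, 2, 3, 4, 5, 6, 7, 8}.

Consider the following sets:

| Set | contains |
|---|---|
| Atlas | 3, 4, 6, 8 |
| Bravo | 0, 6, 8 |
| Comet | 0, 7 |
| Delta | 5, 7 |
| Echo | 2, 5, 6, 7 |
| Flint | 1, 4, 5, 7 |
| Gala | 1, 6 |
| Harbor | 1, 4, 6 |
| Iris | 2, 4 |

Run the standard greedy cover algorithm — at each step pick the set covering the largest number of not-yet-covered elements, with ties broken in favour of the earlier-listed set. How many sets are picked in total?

4

Greedy: pick Atlas (covers 4 new) → pick Echo (covers 3 new) → pick Bravo (covers 1 new) → pick Flint (covers 1 new). Total picks: 4.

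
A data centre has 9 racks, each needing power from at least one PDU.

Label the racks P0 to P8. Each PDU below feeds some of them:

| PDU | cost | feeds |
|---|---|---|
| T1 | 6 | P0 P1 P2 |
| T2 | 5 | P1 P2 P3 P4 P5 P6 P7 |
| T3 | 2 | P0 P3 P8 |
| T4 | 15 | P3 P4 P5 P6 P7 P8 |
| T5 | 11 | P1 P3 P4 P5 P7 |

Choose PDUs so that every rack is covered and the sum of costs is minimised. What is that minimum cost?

T2, T3 together cover every rack (T2 ∪ T3 = {P0, P1, P2, P3, P4, P5, P6, P7, P8}); total cost 5 + 2 = 7.
No covering selection has total cost below 7.

7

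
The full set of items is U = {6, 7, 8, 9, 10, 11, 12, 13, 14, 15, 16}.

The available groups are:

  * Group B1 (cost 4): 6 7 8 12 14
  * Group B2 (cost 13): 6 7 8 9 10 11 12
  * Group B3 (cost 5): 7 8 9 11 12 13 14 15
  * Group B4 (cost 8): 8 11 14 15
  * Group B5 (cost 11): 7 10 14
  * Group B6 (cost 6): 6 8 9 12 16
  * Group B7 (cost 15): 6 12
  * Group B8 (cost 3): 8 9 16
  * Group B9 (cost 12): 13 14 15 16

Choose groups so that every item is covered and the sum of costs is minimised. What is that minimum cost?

21

B2, B3, B8 together cover every item (B2 ∪ B3 ∪ B8 = {6, 7, 8, 9, 10, 11, 12, 13, 14, 15, 16}); total cost 13 + 5 + 3 = 21.
The greedy pick B3, B6, B5 costs 22; no covering selection beats 21.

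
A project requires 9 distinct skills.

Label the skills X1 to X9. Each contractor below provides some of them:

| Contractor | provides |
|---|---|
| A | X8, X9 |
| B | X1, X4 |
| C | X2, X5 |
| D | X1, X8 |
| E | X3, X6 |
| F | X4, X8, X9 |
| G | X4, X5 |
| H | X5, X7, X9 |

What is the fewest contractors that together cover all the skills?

B and C and D and E and H together: B ∪ C ∪ D ∪ E ∪ H = {X1, X2, X3, X4, X5, X6, X7, X8, X9} — every skill is covered.
No 4 of the 8 contractors cover everything (all 70 combinations miss at least one skill), so 5 is optimal.

5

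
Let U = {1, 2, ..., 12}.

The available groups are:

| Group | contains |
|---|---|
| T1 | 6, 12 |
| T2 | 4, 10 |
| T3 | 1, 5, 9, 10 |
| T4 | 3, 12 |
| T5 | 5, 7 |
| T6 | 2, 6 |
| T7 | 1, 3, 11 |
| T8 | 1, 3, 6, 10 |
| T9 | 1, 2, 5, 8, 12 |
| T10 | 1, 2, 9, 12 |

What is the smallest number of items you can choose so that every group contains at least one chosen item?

The 5 items {3, 6, 7, 10, 12} hit every group.
No choice of 4 items meets every group, so 5 is the minimum.

5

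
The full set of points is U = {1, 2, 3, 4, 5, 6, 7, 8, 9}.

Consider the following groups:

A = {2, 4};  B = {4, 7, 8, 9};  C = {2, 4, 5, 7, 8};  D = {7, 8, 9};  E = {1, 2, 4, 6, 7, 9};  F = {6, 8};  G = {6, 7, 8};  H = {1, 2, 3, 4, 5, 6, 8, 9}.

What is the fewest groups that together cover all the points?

E and H together: E ∪ H = {1, 2, 3, 4, 5, 6, 7, 8, 9} — every point is covered.
No single group has all 9 points (the largest, H, has 8), so 2 is optimal.

2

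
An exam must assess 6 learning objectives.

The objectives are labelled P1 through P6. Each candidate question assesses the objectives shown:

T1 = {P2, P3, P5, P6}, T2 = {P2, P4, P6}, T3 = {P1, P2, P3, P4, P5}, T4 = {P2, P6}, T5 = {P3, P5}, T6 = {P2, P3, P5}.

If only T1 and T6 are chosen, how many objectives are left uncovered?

2

Union of T1, T6 = {P2, P3, P5, P6}.
Not covered: P1, P4 — 2 objectives.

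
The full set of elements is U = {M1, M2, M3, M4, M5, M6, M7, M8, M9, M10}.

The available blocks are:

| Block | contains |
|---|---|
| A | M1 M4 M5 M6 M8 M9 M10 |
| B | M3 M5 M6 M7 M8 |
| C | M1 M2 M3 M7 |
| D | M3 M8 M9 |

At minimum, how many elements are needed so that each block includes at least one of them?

2

The 2 elements {M3, M5} hit every block.
No single element lies in every block, so at least 2 are needed and 2 is optimal.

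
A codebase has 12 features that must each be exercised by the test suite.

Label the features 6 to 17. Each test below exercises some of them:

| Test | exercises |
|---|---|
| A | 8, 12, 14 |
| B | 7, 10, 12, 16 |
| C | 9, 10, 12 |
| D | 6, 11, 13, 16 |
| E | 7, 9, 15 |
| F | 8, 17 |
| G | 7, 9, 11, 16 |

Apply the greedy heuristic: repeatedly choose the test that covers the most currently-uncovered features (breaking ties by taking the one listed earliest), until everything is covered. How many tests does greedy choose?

5

Greedy: pick B (covers 4 new) → pick D (covers 3 new) → pick A (covers 2 new) → pick E (covers 2 new) → pick F (covers 1 new). Total picks: 5.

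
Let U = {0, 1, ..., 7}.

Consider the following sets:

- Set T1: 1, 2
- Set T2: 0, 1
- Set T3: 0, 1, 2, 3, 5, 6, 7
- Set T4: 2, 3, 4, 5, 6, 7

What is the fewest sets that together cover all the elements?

2

Take {T3, T4}. Their union is {0, 1, 2, 3, 4, 5, 6, 7}, which is all 8 elements.
No single set has all 8 elements (the largest, T3, has 7), so 2 is optimal.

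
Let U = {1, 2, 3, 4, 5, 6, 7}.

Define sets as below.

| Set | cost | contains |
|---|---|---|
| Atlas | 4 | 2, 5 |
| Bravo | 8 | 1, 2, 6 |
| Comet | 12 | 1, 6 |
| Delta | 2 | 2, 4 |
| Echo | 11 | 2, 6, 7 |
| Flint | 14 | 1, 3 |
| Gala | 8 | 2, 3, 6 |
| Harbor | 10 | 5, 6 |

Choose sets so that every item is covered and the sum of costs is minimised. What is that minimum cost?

31

Atlas, Delta, Echo, Flint together cover every item (Atlas ∪ Delta ∪ Echo ∪ Flint = {1, 2, 3, 4, 5, 6, 7}); total cost 4 + 2 + 11 + 14 = 31.
The greedy pick Delta, Atlas, Bravo, Gala, Echo costs 33; no covering selection beats 31.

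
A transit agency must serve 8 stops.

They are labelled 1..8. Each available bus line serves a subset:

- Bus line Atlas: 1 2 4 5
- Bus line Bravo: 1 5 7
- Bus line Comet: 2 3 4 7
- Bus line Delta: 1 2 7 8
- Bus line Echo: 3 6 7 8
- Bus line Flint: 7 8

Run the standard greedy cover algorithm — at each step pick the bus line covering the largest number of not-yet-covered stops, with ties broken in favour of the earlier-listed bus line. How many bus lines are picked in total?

Greedy: pick Atlas (covers 4 new) → pick Echo (covers 4 new). Total picks: 2.

2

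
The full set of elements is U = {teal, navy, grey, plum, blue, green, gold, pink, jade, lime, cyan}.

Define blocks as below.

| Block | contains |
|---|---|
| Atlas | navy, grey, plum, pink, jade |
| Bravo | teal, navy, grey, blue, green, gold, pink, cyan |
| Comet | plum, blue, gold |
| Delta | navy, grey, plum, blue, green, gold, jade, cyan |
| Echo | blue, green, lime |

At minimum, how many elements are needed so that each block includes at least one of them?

H = {blue, pink} meets every block (each contains at least one member of H), and |H| = 2.
The blocks Atlas, Echo are pairwise disjoint, so any hitting set needs a separate element for each — at least 2. Hence 2 is optimal.

2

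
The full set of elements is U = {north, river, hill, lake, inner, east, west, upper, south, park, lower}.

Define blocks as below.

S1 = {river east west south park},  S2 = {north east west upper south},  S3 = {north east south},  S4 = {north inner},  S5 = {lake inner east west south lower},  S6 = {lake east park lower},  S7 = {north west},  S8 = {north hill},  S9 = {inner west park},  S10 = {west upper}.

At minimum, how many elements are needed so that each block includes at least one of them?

The 3 elements {north, west, lower} hit every block.
The blocks S6, S8, S10 are pairwise disjoint, so any hitting set needs a separate element for each — at least 3. Hence 3 is optimal.

3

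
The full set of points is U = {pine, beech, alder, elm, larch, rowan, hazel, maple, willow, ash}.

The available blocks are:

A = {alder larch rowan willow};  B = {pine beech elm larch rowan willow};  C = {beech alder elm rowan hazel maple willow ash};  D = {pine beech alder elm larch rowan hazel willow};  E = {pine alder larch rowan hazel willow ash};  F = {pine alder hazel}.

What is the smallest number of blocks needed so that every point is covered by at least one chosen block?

2

C and D cover everything between them: the union {pine, beech, alder, elm, larch, rowan, hazel, maple, willow, ash} is all of U.
No single block has all 10 points (the largest, C, has 8), so 2 is optimal.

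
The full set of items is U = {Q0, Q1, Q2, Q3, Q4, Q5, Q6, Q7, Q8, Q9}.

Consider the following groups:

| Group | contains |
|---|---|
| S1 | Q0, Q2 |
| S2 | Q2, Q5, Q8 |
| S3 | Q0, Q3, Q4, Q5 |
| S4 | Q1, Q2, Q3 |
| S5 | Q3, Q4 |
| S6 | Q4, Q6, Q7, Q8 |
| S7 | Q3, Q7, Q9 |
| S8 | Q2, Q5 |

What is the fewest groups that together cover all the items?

Take {S3, S4, S6, S7}. Their union is {Q0, Q1, Q2, Q3, Q4, Q5, Q6, Q7, Q8, Q9}, which is all 10 items.
Only S7 contains Q9, so S7 is forced; the remaining 7 items need at least 3 more groups (each remaining group adds at most 3) — so at least 4 groups are needed, and 4 is optimal.

4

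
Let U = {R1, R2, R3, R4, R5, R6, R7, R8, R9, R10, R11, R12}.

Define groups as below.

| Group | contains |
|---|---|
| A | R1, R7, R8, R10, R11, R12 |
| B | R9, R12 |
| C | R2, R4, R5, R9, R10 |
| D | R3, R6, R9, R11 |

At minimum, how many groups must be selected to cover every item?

A, C, and D cover everything between them: the union {R1, R2, R3, R4, R5, R6, R7, R8, R9, R10, R11, R12} is all of U.
Only A contains R1, so A is forced; the remaining 6 items need at least 2 more groups (each remaining group adds at most 4) — so at least 3 groups are needed, and 3 is optimal.

3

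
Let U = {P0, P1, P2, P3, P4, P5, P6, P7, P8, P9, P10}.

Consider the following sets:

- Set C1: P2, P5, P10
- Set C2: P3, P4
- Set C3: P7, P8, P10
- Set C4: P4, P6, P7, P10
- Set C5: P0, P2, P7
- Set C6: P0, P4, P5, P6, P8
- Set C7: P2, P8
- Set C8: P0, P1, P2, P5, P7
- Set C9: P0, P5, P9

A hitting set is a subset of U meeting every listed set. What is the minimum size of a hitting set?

Take H = {P2, P4, P7, P9}. Each listed set contains at least one of these, so H is a hitting set of size 4.
No choice of 3 items meets every set, so 4 is the minimum.

4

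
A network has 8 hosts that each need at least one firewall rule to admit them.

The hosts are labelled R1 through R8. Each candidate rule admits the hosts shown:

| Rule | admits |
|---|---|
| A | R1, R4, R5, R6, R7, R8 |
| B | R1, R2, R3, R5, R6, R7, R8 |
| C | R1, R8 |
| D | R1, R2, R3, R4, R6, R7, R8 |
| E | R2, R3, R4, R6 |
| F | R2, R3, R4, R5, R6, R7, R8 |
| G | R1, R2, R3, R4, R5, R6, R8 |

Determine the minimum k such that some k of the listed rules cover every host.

A and F together: A ∪ F = {R1, R2, R3, R4, R5, R6, R7, R8} — every host is covered.
No single rule has all 8 hosts (the largest, B, has 7), so 2 is optimal.

2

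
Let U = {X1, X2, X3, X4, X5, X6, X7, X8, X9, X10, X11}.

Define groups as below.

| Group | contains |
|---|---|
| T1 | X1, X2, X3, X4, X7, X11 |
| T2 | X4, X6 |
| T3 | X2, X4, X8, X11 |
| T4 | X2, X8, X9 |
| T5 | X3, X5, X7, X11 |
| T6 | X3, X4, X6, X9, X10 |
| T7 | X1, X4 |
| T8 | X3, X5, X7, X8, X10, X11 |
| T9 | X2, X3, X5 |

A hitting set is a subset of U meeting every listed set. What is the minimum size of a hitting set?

The 3 elements {X2, X3, X4} hit every group.
The groups T4, T5, T7 are pairwise disjoint, so any hitting set needs a separate element for each — at least 3. Hence 3 is optimal.

3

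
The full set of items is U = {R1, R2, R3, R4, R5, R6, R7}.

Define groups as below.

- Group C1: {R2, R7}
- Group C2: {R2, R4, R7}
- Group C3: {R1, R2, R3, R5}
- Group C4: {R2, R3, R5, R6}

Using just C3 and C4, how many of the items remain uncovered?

2

Union of C3, C4 = {R1, R2, R3, R5, R6}.
Not covered: R4, R7 — 2 items.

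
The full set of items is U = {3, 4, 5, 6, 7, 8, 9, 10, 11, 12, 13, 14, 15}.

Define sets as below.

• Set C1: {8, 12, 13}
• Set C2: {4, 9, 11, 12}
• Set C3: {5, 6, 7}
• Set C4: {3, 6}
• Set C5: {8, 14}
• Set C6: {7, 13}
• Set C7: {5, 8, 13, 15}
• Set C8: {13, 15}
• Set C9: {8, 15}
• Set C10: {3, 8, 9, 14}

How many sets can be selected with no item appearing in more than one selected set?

C2, C4, C5, C6 are pairwise disjoint (C2={4,9,11,12}; C4={3,6}; C5={8,14}; C6={7,13}).
Every remaining set overlaps one of these, and no 5 of the listed sets are pairwise disjoint, so 4 is the maximum.

4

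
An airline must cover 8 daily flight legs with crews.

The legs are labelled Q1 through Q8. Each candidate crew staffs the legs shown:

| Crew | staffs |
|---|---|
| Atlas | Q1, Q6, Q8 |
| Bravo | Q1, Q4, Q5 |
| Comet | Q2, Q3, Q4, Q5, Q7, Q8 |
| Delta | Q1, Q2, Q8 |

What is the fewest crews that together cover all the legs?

Take {Atlas, Comet}. Their union is {Q1, Q2, Q3, Q4, Q5, Q6, Q7, Q8}, which is all 8 legs.
No single crew has all 8 legs (the largest, Comet, has 6), so 2 is optimal.

2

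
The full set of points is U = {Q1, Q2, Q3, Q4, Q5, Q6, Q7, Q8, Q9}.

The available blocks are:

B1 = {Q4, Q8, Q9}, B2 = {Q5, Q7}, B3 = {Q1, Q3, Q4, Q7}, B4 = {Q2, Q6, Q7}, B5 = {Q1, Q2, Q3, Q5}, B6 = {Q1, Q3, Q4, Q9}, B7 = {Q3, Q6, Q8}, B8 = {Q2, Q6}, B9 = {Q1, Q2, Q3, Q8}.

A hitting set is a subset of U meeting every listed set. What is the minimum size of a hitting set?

H = {Q2, Q4, Q5, Q6} meets every block (each contains at least one member of H), and |H| = 4.
No choice of 3 points meets every block, so 4 is the minimum.

4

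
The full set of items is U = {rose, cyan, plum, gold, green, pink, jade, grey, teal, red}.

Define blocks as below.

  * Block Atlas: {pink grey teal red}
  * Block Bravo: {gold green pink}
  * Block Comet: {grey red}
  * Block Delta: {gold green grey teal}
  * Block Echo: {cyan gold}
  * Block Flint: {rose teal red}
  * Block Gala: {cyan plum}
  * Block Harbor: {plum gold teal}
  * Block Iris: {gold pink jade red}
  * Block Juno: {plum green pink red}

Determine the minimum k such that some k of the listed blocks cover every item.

Take {Delta, Flint, Gala, Iris}. Their union is {rose, cyan, plum, gold, green, pink, jade, grey, teal, red}, which is all 10 items.
Only Flint contains rose, so Flint is forced; the remaining 7 items need at least 3 more blocks (each remaining block adds at most 3) — so at least 4 blocks are needed, and 4 is optimal.

4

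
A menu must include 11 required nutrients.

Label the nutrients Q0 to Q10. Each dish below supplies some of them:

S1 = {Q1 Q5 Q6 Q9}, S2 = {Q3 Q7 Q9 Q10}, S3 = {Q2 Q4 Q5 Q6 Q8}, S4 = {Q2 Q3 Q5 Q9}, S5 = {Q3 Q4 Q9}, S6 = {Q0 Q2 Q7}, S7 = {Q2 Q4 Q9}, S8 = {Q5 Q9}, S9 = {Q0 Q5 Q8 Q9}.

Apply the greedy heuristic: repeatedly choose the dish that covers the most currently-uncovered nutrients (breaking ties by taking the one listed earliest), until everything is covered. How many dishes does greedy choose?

Greedy: pick S3 (covers 5 new) → pick S2 (covers 4 new) → pick S1 (covers 1 new) → pick S6 (covers 1 new). Total picks: 4.

4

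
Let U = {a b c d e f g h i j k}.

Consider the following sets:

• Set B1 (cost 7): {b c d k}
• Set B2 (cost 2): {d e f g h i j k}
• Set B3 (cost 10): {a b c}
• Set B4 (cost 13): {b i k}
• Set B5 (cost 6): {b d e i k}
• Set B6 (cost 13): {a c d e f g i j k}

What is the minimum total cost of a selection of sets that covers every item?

12

B2, B3 together cover every item (B2 ∪ B3 = {a, b, c, d, e, f, g, h, i, j, k}); total cost 2 + 10 = 12.
No covering selection has total cost below 12.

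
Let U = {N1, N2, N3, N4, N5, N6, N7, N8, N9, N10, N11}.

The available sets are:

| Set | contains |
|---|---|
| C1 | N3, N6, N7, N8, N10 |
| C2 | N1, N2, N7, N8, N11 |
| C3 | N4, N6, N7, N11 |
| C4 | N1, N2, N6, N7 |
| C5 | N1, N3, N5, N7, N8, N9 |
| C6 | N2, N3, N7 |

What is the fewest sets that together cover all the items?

C1 and C2 and C3 and C5 together: C1 ∪ C2 ∪ C3 ∪ C5 = {N1, N2, N3, N4, N5, N6, N7, N8, N9, N10, N11} — every item is covered.
No 3 of the 6 sets cover everything (all 20 combinations miss at least one item), so 4 is optimal.

4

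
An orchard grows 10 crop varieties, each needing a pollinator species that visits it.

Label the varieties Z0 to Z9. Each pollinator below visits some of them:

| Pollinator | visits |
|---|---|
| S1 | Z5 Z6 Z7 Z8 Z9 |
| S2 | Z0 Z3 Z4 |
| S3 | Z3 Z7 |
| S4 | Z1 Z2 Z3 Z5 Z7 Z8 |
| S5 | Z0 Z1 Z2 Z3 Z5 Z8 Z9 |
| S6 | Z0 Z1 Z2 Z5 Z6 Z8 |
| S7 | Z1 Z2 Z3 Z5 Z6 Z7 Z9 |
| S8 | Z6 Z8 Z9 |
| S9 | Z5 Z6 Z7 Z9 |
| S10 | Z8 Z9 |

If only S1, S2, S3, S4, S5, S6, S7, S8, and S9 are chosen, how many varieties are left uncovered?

0

Union of S1, S2, S3, S4, S5, S6, S7, S8, S9 = {Z0, Z1, Z2, Z3, Z4, Z5, Z6, Z7, Z8, Z9} — that's every variety, so 0 are uncovered.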